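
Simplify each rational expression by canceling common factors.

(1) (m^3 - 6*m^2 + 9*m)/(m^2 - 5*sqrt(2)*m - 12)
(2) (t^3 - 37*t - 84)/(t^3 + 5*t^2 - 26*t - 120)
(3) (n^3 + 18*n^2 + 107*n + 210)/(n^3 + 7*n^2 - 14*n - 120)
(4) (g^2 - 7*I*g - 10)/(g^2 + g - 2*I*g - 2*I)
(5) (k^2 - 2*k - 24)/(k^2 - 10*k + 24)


(1) = (m^3 - 6*m^2 + 9*m)/(m^2 - 5*sqrt(2)*m - 12)
(2) = (t^2 - 4*t - 21)/(t^2 + t - 30)
(3) = (n + 7)/(n - 4)
(4) = (g - 5*I)/(g + 1)
(5) = (k + 4)/(k - 4)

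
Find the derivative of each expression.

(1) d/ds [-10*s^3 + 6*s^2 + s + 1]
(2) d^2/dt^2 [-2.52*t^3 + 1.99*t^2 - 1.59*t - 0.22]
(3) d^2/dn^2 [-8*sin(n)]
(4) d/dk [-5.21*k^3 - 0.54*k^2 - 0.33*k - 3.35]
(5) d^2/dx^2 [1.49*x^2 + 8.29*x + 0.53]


(1) = -30*s^2 + 12*s + 1
(2) = 3.98 - 15.12*t
(3) = 8*sin(n)
(4) = -15.63*k^2 - 1.08*k - 0.33
(5) = 2.98000000000000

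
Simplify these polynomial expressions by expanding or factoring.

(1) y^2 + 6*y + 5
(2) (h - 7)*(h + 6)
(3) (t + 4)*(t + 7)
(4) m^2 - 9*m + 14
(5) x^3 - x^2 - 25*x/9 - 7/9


(1) = (y + 1)*(y + 5)
(2) = h^2 - h - 42
(3) = t^2 + 11*t + 28
(4) = (m - 7)*(m - 2)
(5) = (x - 7/3)*(x + 1/3)*(x + 1)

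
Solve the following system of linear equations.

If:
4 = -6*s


Then:
s = -2/3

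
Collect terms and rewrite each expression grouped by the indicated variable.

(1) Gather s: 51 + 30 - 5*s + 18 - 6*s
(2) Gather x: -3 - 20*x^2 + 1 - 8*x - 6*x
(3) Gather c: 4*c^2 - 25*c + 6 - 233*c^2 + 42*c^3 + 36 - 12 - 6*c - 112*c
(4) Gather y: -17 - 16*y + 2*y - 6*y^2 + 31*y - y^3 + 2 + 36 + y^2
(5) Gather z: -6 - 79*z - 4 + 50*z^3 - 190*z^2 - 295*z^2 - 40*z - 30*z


(1) = 99 - 11*s
(2) = -20*x^2 - 14*x - 2
(3) = 42*c^3 - 229*c^2 - 143*c + 30
(4) = -y^3 - 5*y^2 + 17*y + 21
(5) = 50*z^3 - 485*z^2 - 149*z - 10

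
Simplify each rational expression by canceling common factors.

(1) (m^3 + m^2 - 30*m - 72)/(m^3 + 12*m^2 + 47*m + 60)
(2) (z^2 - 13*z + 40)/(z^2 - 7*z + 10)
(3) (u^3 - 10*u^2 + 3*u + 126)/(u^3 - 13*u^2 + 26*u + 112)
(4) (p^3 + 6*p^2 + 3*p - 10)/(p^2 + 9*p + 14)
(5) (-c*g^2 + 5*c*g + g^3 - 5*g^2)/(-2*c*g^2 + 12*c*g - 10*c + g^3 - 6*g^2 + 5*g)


(1) = (m - 6)/(m + 5)
(2) = (z - 8)/(z - 2)
(3) = (u^2 - 3*u - 18)/(u^2 - 6*u - 16)
(4) = (p^2 + 4*p - 5)/(p + 7)
(5) = (c*g - g^2)/(2*c*g - 2*c - g^2 + g)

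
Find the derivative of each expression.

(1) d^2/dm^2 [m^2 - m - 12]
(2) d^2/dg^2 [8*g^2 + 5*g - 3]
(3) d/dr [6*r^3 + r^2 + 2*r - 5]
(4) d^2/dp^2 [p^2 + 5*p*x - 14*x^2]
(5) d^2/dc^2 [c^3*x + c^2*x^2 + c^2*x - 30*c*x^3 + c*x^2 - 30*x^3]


(1) = 2
(2) = 16
(3) = 18*r^2 + 2*r + 2
(4) = 2
(5) = 2*x*(3*c + x + 1)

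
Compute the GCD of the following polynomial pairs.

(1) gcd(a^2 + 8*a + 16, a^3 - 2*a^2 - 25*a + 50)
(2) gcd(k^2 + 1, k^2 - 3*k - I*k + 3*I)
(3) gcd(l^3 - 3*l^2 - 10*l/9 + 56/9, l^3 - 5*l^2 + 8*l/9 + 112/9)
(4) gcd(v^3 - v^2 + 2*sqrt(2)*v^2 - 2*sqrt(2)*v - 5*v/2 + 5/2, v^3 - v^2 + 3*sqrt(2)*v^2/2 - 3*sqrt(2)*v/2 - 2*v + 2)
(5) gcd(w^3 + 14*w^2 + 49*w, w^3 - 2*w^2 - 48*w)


(1) = gcd((a + 4)^2, (a - 5)*(a - 2)*(a + 5)) = 1
(2) = gcd((k - I)*(k + I), (k - 3)*(k - I)) = k - I
(3) = l^2 - l - 28/9
(4) = v^2 + v*(-1 - sqrt(2)/2) + sqrt(2)/2
(5) = gcd(w*(w + 7)^2, w*(w - 8)*(w + 6)) = w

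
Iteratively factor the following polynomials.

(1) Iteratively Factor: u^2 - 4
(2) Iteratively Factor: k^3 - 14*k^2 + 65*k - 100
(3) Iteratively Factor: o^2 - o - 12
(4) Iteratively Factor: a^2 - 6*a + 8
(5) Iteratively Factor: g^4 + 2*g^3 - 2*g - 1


(1) = (u - 2)*(u + 2)
(2) = (k - 5)*(k^2 - 9*k + 20) = (k - 5)^2*(k - 4)
(3) = (o + 3)*(o - 4)
(4) = (a - 2)*(a - 4)
(5) = (g + 1)*(g^3 + g^2 - g - 1) = (g + 1)^2*(g^2 - 1) = (g + 1)^3*(g - 1)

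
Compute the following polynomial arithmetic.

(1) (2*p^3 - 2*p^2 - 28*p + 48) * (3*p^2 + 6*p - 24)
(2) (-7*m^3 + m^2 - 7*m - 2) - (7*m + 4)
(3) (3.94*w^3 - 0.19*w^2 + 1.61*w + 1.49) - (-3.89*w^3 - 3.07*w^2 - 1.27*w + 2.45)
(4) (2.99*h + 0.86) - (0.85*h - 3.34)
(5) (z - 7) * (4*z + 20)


(1) = 6*p^5 + 6*p^4 - 144*p^3 + 24*p^2 + 960*p - 1152
(2) = -7*m^3 + m^2 - 14*m - 6
(3) = 7.83*w^3 + 2.88*w^2 + 2.88*w - 0.96
(4) = 2.14*h + 4.2
(5) = 4*z^2 - 8*z - 140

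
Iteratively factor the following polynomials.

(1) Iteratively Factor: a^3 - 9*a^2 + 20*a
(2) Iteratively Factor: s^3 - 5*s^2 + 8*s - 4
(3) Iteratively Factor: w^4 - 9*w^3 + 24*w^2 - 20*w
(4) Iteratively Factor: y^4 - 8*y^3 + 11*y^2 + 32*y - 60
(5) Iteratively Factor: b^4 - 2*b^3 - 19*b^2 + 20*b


(1) = (a - 5)*(a^2 - 4*a) = a*(a - 5)*(a - 4)
(2) = (s - 2)*(s^2 - 3*s + 2) = (s - 2)^2*(s - 1)
(3) = (w - 2)*(w^3 - 7*w^2 + 10*w) = (w - 5)*(w - 2)*(w^2 - 2*w) = w*(w - 5)*(w - 2)*(w - 2)
(4) = (y - 3)*(y^3 - 5*y^2 - 4*y + 20) = (y - 3)*(y - 2)*(y^2 - 3*y - 10) = (y - 5)*(y - 3)*(y - 2)*(y + 2)
(5) = (b - 5)*(b^3 + 3*b^2 - 4*b) = (b - 5)*(b - 1)*(b^2 + 4*b) = b*(b - 5)*(b - 1)*(b + 4)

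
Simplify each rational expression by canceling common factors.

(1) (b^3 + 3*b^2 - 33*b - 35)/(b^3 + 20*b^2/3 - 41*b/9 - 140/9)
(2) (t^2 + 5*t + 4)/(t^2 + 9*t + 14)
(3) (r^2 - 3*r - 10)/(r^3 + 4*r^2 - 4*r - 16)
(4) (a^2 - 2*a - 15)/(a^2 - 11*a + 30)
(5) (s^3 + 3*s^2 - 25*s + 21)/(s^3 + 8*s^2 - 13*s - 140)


(1) = (9*b^2 - 36*b - 45)/(9*b^2 - 3*b - 20)
(2) = (t^2 + 5*t + 4)/(t^2 + 9*t + 14)
(3) = (r - 5)/(r^2 + 2*r - 8)
(4) = (a + 3)/(a - 6)
(5) = (s^2 - 4*s + 3)/(s^2 + s - 20)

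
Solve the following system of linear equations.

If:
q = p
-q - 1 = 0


Then:
p = -1
q = -1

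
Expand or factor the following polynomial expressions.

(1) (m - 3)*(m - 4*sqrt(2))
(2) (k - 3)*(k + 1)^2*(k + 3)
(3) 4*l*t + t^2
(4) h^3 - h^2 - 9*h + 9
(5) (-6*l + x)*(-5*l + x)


(1) = m^2 - 4*sqrt(2)*m - 3*m + 12*sqrt(2)
(2) = k^4 + 2*k^3 - 8*k^2 - 18*k - 9
(3) = t*(4*l + t)
(4) = (h - 3)*(h - 1)*(h + 3)
(5) = 30*l^2 - 11*l*x + x^2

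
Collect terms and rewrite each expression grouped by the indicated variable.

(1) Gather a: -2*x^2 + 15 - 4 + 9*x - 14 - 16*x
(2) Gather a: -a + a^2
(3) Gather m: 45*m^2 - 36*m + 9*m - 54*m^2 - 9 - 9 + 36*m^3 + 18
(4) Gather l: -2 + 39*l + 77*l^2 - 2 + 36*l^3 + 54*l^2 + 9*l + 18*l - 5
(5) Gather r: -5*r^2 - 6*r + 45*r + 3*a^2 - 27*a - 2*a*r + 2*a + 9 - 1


(1) = -2*x^2 - 7*x - 3
(2) = a^2 - a
(3) = 36*m^3 - 9*m^2 - 27*m
(4) = 36*l^3 + 131*l^2 + 66*l - 9
(5) = 3*a^2 - 25*a - 5*r^2 + r*(39 - 2*a) + 8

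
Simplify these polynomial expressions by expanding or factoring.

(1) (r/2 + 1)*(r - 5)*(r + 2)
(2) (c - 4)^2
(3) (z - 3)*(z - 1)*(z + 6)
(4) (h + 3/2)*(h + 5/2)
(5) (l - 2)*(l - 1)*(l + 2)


(1) = r^3/2 - r^2/2 - 8*r - 10
(2) = c^2 - 8*c + 16
(3) = z^3 + 2*z^2 - 21*z + 18
(4) = h^2 + 4*h + 15/4
(5) = l^3 - l^2 - 4*l + 4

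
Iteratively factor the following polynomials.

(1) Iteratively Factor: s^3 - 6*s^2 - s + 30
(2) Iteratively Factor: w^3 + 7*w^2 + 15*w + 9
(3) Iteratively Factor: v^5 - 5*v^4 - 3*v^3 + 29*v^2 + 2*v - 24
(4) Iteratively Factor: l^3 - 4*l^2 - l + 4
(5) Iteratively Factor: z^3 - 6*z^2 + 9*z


(1) = (s + 2)*(s^2 - 8*s + 15) = (s - 3)*(s + 2)*(s - 5)
(2) = (w + 3)*(w^2 + 4*w + 3) = (w + 1)*(w + 3)*(w + 3)
(3) = (v - 3)*(v^4 - 2*v^3 - 9*v^2 + 2*v + 8) = (v - 3)*(v + 1)*(v^3 - 3*v^2 - 6*v + 8) = (v - 3)*(v - 1)*(v + 1)*(v^2 - 2*v - 8) = (v - 4)*(v - 3)*(v - 1)*(v + 1)*(v + 2)
(4) = (l - 4)*(l^2 - 1) = (l - 4)*(l - 1)*(l + 1)
(5) = (z - 3)*(z^2 - 3*z) = (z - 3)^2*(z)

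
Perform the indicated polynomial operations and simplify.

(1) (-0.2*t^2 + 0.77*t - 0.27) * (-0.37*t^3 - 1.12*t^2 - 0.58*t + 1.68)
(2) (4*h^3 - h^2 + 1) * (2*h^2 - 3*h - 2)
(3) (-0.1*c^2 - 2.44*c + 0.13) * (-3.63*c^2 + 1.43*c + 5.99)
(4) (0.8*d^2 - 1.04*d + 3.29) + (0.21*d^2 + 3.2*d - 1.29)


(1) = 0.074*t^5 - 0.0609*t^4 - 0.6465*t^3 - 0.4802*t^2 + 1.4502*t - 0.4536
(2) = 8*h^5 - 14*h^4 - 5*h^3 + 4*h^2 - 3*h - 2
(3) = 0.363*c^4 + 8.7142*c^3 - 4.5601*c^2 - 14.4297*c + 0.7787
(4) = 1.01*d^2 + 2.16*d + 2.0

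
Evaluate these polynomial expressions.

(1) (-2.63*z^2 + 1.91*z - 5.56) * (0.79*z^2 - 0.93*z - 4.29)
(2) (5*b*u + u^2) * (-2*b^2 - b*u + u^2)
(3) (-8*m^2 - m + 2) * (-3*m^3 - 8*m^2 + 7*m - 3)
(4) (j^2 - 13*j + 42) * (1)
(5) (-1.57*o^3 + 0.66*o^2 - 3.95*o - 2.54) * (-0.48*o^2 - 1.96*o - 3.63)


(1) = -2.0777*z^4 + 3.9548*z^3 + 5.114*z^2 - 3.0231*z + 23.8524
(2) = -10*b^3*u - 7*b^2*u^2 + 4*b*u^3 + u^4
(3) = 24*m^5 + 67*m^4 - 54*m^3 + m^2 + 17*m - 6
(4) = j^2 - 13*j + 42
(5) = 0.7536*o^5 + 2.7604*o^4 + 6.3015*o^3 + 6.5654*o^2 + 19.3169*o + 9.2202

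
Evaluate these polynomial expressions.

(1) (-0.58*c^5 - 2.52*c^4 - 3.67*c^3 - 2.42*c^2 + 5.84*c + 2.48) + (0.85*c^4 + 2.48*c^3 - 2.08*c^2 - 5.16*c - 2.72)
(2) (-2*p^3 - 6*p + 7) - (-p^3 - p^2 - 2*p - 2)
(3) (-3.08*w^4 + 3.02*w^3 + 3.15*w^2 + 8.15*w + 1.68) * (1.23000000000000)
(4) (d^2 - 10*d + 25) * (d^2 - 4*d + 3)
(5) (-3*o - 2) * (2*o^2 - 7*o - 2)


(1) = -0.58*c^5 - 1.67*c^4 - 1.19*c^3 - 4.5*c^2 + 0.68*c - 0.24
(2) = -p^3 + p^2 - 4*p + 9
(3) = -3.7884*w^4 + 3.7146*w^3 + 3.8745*w^2 + 10.0245*w + 2.0664
(4) = d^4 - 14*d^3 + 68*d^2 - 130*d + 75
(5) = -6*o^3 + 17*o^2 + 20*o + 4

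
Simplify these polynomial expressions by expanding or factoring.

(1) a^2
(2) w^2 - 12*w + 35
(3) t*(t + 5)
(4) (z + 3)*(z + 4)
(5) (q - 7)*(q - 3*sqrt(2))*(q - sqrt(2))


(1) = a^2
(2) = (w - 7)*(w - 5)
(3) = t^2 + 5*t
(4) = z^2 + 7*z + 12
(5) = q^3 - 7*q^2 - 4*sqrt(2)*q^2 + 6*q + 28*sqrt(2)*q - 42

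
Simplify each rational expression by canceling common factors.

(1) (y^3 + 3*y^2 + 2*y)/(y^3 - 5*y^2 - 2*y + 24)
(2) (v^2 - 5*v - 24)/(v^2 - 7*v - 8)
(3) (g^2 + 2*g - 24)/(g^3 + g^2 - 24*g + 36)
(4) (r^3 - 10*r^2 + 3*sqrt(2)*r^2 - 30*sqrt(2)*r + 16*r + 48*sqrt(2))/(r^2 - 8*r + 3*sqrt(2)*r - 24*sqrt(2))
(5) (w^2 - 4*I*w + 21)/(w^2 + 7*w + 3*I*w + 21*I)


(1) = (y^2 + y)/(y^2 - 7*y + 12)
(2) = (v + 3)/(v + 1)
(3) = (g - 4)/(g^2 - 5*g + 6)
(4) = r - 2
(5) = (w - 7*I)/(w + 7)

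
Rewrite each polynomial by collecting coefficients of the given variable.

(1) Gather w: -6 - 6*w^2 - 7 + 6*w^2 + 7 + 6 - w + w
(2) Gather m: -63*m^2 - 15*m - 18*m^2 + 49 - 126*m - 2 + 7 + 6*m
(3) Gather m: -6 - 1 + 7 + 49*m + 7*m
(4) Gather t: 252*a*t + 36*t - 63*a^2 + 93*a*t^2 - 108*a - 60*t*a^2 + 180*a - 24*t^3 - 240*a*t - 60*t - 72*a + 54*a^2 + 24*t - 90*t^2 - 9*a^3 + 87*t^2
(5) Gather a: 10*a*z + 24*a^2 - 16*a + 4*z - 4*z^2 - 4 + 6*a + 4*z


(1) = 0
(2) = -81*m^2 - 135*m + 54
(3) = 56*m
(4) = -9*a^3 - 9*a^2 - 24*t^3 + t^2*(93*a - 3) + t*(-60*a^2 + 12*a)
(5) = 24*a^2 + a*(10*z - 10) - 4*z^2 + 8*z - 4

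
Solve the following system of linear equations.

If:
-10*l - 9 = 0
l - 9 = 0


Then:
No Solution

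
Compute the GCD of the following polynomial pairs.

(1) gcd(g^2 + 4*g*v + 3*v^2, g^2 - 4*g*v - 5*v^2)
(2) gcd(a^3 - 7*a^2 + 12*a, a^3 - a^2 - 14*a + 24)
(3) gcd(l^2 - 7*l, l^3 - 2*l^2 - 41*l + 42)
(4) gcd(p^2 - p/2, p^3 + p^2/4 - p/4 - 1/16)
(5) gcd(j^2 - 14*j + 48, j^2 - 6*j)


(1) = g + v
(2) = a - 3
(3) = l - 7
(4) = gcd(p*(p - 1/2), (p - 1/2)*(p + 1/4)*(p + 1/2)) = p - 1/2
(5) = gcd((j - 8)*(j - 6), j*(j - 6)) = j - 6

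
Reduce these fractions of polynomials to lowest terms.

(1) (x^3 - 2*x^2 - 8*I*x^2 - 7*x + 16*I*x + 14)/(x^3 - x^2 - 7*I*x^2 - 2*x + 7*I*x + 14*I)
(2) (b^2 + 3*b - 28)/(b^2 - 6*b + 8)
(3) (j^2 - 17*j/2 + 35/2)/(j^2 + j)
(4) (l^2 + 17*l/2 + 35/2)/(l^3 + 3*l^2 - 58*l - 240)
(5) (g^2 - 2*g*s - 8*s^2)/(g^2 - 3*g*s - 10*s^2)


(1) = (x - I)/(x + 1)
(2) = (b + 7)/(b - 2)
(3) = (2*j^2 - 17*j + 35)/(2*j^2 + 2*j)
(4) = (2*l + 7)/(2*l^2 - 4*l - 96)
(5) = (-g + 4*s)/(-g + 5*s)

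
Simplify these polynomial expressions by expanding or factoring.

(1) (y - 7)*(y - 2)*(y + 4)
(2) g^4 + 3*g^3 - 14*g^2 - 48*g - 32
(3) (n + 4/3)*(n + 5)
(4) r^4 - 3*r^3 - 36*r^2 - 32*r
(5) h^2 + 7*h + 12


(1) = y^3 - 5*y^2 - 22*y + 56
(2) = (g - 4)*(g + 1)*(g + 2)*(g + 4)
(3) = n^2 + 19*n/3 + 20/3
(4) = r*(r - 8)*(r + 1)*(r + 4)
(5) = (h + 3)*(h + 4)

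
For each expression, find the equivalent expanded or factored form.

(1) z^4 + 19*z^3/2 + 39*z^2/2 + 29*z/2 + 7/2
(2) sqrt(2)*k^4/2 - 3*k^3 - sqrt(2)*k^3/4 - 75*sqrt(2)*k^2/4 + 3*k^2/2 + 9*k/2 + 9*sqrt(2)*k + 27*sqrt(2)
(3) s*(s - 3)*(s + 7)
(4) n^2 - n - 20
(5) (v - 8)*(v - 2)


(1) = (z + 1/2)*(z + 1)^2*(z + 7)
(2) = (k - 3/2)*(k - 6*sqrt(2))*(k + 3*sqrt(2))*(sqrt(2)*k/2 + sqrt(2)/2)
(3) = s^3 + 4*s^2 - 21*s
(4) = (n - 5)*(n + 4)
(5) = v^2 - 10*v + 16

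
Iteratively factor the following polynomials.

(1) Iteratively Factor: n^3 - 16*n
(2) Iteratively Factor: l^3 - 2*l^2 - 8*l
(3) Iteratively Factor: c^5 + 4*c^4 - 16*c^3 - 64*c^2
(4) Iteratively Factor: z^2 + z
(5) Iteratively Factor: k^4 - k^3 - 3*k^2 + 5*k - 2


(1) = (n - 4)*(n^2 + 4*n) = n*(n - 4)*(n + 4)
(2) = (l)*(l^2 - 2*l - 8) = l*(l - 4)*(l + 2)
(3) = (c)*(c^4 + 4*c^3 - 16*c^2 - 64*c) = c*(c + 4)*(c^3 - 16*c) = c*(c - 4)*(c + 4)*(c^2 + 4*c) = c^2*(c - 4)*(c + 4)*(c + 4)
(4) = (z)*(z + 1)
(5) = (k - 1)*(k^3 - 3*k + 2) = (k - 1)^2*(k^2 + k - 2) = (k - 1)^3*(k + 2)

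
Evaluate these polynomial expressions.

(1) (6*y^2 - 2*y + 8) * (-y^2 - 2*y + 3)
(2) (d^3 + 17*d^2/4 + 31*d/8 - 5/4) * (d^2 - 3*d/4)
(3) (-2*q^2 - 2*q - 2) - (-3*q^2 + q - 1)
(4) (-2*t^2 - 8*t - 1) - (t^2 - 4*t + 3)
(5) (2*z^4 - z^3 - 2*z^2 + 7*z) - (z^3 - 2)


(1) = -6*y^4 - 10*y^3 + 14*y^2 - 22*y + 24
(2) = d^5 + 7*d^4/2 + 11*d^3/16 - 133*d^2/32 + 15*d/16
(3) = q^2 - 3*q - 1
(4) = -3*t^2 - 4*t - 4
(5) = 2*z^4 - 2*z^3 - 2*z^2 + 7*z + 2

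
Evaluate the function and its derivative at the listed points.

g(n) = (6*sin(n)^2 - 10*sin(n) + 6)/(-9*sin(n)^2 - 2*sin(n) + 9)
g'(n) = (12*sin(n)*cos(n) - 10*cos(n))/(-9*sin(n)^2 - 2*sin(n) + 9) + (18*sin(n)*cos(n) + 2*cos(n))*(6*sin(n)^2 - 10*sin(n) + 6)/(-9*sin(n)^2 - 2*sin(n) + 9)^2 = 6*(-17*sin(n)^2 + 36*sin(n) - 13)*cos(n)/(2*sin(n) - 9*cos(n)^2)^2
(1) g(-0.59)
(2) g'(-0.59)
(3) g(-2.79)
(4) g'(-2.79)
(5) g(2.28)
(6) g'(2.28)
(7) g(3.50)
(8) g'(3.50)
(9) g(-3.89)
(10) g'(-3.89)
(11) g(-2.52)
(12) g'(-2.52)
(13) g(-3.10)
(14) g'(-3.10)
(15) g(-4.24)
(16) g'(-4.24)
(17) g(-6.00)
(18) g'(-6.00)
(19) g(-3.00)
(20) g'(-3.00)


(1) = 1.83
(2) = -3.56
(3) = 1.18
(4) = 2.08
(5) = 0.81
(6) = -3.35
(7) = 1.19
(8) = 2.11
(9) = 0.57
(10) = -1.32
(11) = 1.95
(12) = 3.83
(13) = 0.71
(14) = 1.06
(15) = 22.49
(16) = -2243.59
(17) = 0.47
(18) = -0.41
(19) = 0.83
(20) = 1.32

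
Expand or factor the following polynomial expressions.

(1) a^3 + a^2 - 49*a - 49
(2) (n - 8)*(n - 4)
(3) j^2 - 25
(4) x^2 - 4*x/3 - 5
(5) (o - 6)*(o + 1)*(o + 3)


(1) = (a - 7)*(a + 1)*(a + 7)
(2) = n^2 - 12*n + 32
(3) = (j - 5)*(j + 5)
(4) = (x - 3)*(x + 5/3)
(5) = o^3 - 2*o^2 - 21*o - 18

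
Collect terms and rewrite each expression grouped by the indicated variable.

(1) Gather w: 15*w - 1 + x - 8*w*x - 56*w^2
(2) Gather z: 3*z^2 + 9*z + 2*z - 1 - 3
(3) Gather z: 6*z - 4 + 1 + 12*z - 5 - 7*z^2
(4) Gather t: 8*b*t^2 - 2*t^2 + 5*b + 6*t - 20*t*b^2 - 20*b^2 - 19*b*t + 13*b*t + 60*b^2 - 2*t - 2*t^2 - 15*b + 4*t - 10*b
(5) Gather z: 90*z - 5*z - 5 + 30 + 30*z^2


(1) = -56*w^2 + w*(15 - 8*x) + x - 1
(2) = 3*z^2 + 11*z - 4
(3) = -7*z^2 + 18*z - 8
(4) = 40*b^2 - 20*b + t^2*(8*b - 4) + t*(-20*b^2 - 6*b + 8)
(5) = 30*z^2 + 85*z + 25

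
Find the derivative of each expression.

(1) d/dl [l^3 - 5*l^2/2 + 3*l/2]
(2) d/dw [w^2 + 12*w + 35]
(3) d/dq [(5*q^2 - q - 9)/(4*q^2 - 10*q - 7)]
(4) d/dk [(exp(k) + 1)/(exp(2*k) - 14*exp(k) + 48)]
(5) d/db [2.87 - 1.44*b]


(1) = 3*l^2 - 5*l + 3/2
(2) = 2*w + 12
(3) = (-46*q^2 + 2*q - 83)/(16*q^4 - 80*q^3 + 44*q^2 + 140*q + 49)
(4) = (-2*(exp(k) - 7)*(exp(k) + 1) + exp(2*k) - 14*exp(k) + 48)*exp(k)/(exp(2*k) - 14*exp(k) + 48)^2
(5) = -1.44000000000000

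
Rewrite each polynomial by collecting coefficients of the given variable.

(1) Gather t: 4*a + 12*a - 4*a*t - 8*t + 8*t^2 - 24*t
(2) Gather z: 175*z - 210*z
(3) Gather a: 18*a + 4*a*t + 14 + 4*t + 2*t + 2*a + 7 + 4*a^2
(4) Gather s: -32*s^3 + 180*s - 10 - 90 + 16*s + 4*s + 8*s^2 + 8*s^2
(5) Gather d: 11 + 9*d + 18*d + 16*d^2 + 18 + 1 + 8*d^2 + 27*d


(1) = 16*a + 8*t^2 + t*(-4*a - 32)
(2) = -35*z
(3) = 4*a^2 + a*(4*t + 20) + 6*t + 21
(4) = -32*s^3 + 16*s^2 + 200*s - 100
(5) = 24*d^2 + 54*d + 30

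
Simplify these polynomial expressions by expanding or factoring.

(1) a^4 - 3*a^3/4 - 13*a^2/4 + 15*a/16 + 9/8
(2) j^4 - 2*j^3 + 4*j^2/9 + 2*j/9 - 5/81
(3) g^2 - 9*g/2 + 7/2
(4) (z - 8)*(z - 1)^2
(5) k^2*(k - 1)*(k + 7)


(1) = (a - 2)*(a - 3/4)*(a + 1/2)*(a + 3/2)
(2) = (j - 5/3)*(j - 1/3)^2*(j + 1/3)
(3) = (g - 7/2)*(g - 1)
(4) = z^3 - 10*z^2 + 17*z - 8
(5) = k^4 + 6*k^3 - 7*k^2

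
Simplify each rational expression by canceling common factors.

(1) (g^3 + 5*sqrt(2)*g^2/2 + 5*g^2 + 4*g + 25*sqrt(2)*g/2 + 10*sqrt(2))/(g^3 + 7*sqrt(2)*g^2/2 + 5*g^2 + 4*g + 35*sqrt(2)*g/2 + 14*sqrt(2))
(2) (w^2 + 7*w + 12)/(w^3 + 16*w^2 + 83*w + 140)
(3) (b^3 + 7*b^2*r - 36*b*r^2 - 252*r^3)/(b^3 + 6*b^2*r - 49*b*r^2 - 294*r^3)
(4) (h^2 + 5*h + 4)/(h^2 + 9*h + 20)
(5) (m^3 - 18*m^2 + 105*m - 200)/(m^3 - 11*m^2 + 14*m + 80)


(1) = (4*g + 10*sqrt(2))/(4*g + 14*sqrt(2))
(2) = (w + 3)/(w^2 + 12*w + 35)
(3) = (-b + 6*r)/(-b + 7*r)
(4) = (h + 1)/(h + 5)
(5) = (m - 5)/(m + 2)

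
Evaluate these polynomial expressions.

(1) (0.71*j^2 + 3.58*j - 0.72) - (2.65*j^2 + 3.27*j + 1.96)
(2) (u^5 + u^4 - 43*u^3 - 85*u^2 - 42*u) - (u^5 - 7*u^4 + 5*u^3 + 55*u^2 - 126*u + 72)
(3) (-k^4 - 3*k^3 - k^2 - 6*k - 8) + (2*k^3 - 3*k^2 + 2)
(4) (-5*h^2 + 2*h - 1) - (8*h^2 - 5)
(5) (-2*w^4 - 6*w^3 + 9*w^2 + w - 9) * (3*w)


(1) = -1.94*j^2 + 0.31*j - 2.68
(2) = 8*u^4 - 48*u^3 - 140*u^2 + 84*u - 72
(3) = -k^4 - k^3 - 4*k^2 - 6*k - 6
(4) = -13*h^2 + 2*h + 4
(5) = -6*w^5 - 18*w^4 + 27*w^3 + 3*w^2 - 27*w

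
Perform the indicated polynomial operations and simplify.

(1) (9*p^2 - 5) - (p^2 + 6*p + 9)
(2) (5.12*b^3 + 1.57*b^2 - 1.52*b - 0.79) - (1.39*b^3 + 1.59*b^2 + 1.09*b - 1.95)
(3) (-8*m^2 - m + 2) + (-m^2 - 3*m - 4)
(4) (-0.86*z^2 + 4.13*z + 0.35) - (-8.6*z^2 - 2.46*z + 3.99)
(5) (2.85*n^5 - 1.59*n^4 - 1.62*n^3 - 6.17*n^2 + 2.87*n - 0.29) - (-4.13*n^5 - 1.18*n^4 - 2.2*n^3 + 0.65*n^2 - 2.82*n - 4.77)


(1) = 8*p^2 - 6*p - 14
(2) = 3.73*b^3 - 0.02*b^2 - 2.61*b + 1.16
(3) = -9*m^2 - 4*m - 2
(4) = 7.74*z^2 + 6.59*z - 3.64
(5) = 6.98*n^5 - 0.41*n^4 + 0.58*n^3 - 6.82*n^2 + 5.69*n + 4.48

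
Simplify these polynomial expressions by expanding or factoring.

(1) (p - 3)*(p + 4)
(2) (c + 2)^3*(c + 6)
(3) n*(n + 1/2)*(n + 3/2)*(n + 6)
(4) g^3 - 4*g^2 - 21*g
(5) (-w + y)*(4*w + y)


(1) = p^2 + p - 12
(2) = c^4 + 12*c^3 + 48*c^2 + 80*c + 48
(3) = n^4 + 8*n^3 + 51*n^2/4 + 9*n/2
(4) = g*(g - 7)*(g + 3)
(5) = -4*w^2 + 3*w*y + y^2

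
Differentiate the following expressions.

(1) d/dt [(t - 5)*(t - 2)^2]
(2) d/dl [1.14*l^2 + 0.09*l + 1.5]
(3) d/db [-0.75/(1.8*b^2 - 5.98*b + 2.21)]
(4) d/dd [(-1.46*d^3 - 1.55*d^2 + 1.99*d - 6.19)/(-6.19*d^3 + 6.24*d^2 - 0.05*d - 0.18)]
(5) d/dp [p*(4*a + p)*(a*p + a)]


(1) = 3*(t - 4)*(t - 2)
(2) = 2.28*l + 0.09
(3) = (2.7*b - 4.485)/(1.8*b^2 - 5.98*b + 2.21)^2
(4) = (-18.7049*d^4 + 24.7822*d^3 - 126.5*d^2 + 77.8092*d - 0.6677)/(38.3161*d^6 - 77.2512*d^5 + 39.5566*d^4 + 1.6044*d^3 - 2.2439*d^2 + 0.018*d + 0.0324)
(5) = a*(8*a*p + 4*a + 3*p^2 + 2*p)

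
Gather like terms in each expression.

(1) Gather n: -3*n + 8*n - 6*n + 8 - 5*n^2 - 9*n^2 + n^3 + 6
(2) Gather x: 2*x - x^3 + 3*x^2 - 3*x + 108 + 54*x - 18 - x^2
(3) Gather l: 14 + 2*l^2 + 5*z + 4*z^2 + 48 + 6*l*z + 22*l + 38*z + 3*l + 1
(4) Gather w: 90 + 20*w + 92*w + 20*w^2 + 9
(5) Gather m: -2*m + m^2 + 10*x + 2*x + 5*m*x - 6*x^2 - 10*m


(1) = n^3 - 14*n^2 - n + 14
(2) = -x^3 + 2*x^2 + 53*x + 90
(3) = 2*l^2 + l*(6*z + 25) + 4*z^2 + 43*z + 63
(4) = 20*w^2 + 112*w + 99
(5) = m^2 + m*(5*x - 12) - 6*x^2 + 12*x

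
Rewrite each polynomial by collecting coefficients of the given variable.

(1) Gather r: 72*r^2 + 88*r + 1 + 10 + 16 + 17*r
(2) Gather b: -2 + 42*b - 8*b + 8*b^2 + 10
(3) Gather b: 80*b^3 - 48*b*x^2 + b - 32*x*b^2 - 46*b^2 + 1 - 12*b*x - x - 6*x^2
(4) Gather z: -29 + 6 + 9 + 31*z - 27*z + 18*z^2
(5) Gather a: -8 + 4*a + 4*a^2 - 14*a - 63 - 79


(1) = 72*r^2 + 105*r + 27
(2) = 8*b^2 + 34*b + 8
(3) = 80*b^3 + b^2*(-32*x - 46) + b*(-48*x^2 - 12*x + 1) - 6*x^2 - x + 1
(4) = 18*z^2 + 4*z - 14
(5) = 4*a^2 - 10*a - 150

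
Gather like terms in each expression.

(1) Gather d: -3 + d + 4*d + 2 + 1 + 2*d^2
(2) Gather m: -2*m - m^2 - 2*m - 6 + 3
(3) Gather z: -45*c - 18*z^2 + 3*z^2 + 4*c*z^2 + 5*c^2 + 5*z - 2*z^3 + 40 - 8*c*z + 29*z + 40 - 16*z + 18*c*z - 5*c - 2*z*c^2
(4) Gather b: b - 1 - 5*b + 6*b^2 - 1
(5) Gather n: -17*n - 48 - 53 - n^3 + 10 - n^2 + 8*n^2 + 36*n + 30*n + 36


(1) = 2*d^2 + 5*d
(2) = -m^2 - 4*m - 3
(3) = 5*c^2 - 50*c - 2*z^3 + z^2*(4*c - 15) + z*(-2*c^2 + 10*c + 18) + 80
(4) = 6*b^2 - 4*b - 2
(5) = -n^3 + 7*n^2 + 49*n - 55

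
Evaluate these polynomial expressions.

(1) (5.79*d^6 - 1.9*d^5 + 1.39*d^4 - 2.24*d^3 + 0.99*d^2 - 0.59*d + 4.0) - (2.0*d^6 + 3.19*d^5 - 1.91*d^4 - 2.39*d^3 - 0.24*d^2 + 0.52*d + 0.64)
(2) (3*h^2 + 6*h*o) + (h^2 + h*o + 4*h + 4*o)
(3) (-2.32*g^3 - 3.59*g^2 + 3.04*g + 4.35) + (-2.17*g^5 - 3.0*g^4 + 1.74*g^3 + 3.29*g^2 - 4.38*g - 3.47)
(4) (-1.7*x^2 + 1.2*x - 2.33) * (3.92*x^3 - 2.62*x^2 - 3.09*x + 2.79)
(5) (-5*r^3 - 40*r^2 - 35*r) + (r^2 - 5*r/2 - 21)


(1) = 3.79*d^6 - 5.09*d^5 + 3.3*d^4 + 0.15*d^3 + 1.23*d^2 - 1.11*d + 3.36
(2) = 4*h^2 + 7*h*o + 4*h + 4*o
(3) = -2.17*g^5 - 3.0*g^4 - 0.58*g^3 - 0.3*g^2 - 1.34*g + 0.88
(4) = -6.664*x^5 + 9.158*x^4 - 7.0246*x^3 - 2.3464*x^2 + 10.5477*x - 6.5007
(5) = -5*r^3 - 39*r^2 - 75*r/2 - 21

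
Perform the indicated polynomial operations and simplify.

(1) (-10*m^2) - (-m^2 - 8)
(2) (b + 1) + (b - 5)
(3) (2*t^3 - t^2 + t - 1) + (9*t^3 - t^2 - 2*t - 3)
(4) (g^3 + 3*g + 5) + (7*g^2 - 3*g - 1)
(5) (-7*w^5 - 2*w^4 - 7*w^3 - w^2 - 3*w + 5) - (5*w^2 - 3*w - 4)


(1) = 8 - 9*m^2
(2) = 2*b - 4
(3) = 11*t^3 - 2*t^2 - t - 4
(4) = g^3 + 7*g^2 + 4
(5) = -7*w^5 - 2*w^4 - 7*w^3 - 6*w^2 + 9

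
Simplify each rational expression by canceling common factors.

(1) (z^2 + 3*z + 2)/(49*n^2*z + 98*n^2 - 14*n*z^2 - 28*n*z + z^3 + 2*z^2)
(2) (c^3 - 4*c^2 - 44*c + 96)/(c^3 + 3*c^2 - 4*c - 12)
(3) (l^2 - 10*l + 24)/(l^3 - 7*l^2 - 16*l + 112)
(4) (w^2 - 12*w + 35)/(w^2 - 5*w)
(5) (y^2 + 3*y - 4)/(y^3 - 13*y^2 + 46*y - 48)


(1) = (z + 1)/(49*n^2 - 14*n*z + z^2)
(2) = (c^2 - 2*c - 48)/(c^2 + 5*c + 6)
(3) = (l - 6)/(l^2 - 3*l - 28)
(4) = (w - 7)/w
(5) = (y^2 + 3*y - 4)/(y^3 - 13*y^2 + 46*y - 48)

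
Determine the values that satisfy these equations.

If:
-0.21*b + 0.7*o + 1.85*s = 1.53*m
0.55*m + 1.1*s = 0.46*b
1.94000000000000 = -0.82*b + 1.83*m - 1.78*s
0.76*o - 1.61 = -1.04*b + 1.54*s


Then:
b = -0.48
m = 0.44
o = 1.92
s = -0.42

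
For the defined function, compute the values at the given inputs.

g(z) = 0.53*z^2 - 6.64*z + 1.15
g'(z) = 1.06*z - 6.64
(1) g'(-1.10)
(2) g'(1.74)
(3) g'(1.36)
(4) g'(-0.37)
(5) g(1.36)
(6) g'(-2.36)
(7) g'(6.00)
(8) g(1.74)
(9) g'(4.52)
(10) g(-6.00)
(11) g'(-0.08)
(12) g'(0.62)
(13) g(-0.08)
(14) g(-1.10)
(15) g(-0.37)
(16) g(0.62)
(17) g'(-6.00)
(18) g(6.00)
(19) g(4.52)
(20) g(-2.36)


(1) = -7.81
(2) = -4.80
(3) = -5.20
(4) = -7.03
(5) = -6.90
(6) = -9.14
(7) = -0.28
(8) = -8.80
(9) = -1.85
(10) = 60.07
(11) = -6.72
(12) = -5.98
(13) = 1.68
(14) = 9.10
(15) = 3.68
(16) = -2.76
(17) = -13.00
(18) = -19.61
(19) = -18.03
(20) = 19.77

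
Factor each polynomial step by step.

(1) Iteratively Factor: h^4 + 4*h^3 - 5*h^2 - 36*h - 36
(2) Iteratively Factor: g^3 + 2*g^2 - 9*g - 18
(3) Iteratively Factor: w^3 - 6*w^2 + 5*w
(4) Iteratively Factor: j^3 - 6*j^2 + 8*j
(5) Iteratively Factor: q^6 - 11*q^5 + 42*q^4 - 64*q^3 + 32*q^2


(1) = (h - 3)*(h^3 + 7*h^2 + 16*h + 12) = (h - 3)*(h + 3)*(h^2 + 4*h + 4) = (h - 3)*(h + 2)*(h + 3)*(h + 2)
(2) = (g + 3)*(g^2 - g - 6) = (g + 2)*(g + 3)*(g - 3)
(3) = (w - 1)*(w^2 - 5*w) = (w - 5)*(w - 1)*(w)
(4) = (j - 4)*(j^2 - 2*j) = j*(j - 4)*(j - 2)
(5) = (q - 2)*(q^5 - 9*q^4 + 24*q^3 - 16*q^2) = q*(q - 2)*(q^4 - 9*q^3 + 24*q^2 - 16*q) = q^2*(q - 2)*(q^3 - 9*q^2 + 24*q - 16) = q^2*(q - 4)*(q - 2)*(q^2 - 5*q + 4) = q^2*(q - 4)*(q - 2)*(q - 1)*(q - 4)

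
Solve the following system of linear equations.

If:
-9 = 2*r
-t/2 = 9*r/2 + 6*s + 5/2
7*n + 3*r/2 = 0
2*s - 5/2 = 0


Then:
n = 27/28
r = -9/2
s = 5/4
t = 41/2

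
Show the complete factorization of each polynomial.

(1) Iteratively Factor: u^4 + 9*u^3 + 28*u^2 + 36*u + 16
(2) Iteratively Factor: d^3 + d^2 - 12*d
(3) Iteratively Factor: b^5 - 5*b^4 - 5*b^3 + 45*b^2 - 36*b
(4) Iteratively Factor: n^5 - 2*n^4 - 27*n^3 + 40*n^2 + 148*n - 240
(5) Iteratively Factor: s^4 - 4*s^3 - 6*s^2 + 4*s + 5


(1) = (u + 2)*(u^3 + 7*u^2 + 14*u + 8) = (u + 2)^2*(u^2 + 5*u + 4) = (u + 1)*(u + 2)^2*(u + 4)
(2) = (d)*(d^2 + d - 12) = d*(d + 4)*(d - 3)
(3) = (b)*(b^4 - 5*b^3 - 5*b^2 + 45*b - 36) = b*(b - 1)*(b^3 - 4*b^2 - 9*b + 36) = b*(b - 1)*(b + 3)*(b^2 - 7*b + 12) = b*(b - 3)*(b - 1)*(b + 3)*(b - 4)
(4) = (n - 5)*(n^4 + 3*n^3 - 12*n^2 - 20*n + 48) = (n - 5)*(n + 4)*(n^3 - n^2 - 8*n + 12) = (n - 5)*(n - 2)*(n + 4)*(n^2 + n - 6) = (n - 5)*(n - 2)^2*(n + 4)*(n + 3)
(5) = (s - 5)*(s^3 + s^2 - s - 1) = (s - 5)*(s + 1)*(s^2 - 1) = (s - 5)*(s - 1)*(s + 1)*(s + 1)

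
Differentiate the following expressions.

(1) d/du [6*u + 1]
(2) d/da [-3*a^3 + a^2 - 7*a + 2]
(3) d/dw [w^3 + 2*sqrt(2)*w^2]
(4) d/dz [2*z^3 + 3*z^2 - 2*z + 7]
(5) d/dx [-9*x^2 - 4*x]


(1) = 6
(2) = -9*a^2 + 2*a - 7
(3) = w*(3*w + 4*sqrt(2))
(4) = 6*z^2 + 6*z - 2
(5) = -18*x - 4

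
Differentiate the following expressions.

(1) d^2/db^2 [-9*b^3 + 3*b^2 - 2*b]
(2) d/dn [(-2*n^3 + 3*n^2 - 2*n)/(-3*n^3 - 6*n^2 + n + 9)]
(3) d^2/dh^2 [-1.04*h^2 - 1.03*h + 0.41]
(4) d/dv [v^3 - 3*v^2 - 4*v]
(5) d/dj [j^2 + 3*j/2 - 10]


(1) = 6 - 54*b
(2) = (21*n^4 - 16*n^3 - 63*n^2 + 54*n - 18)/(9*n^6 + 36*n^5 + 30*n^4 - 66*n^3 - 107*n^2 + 18*n + 81)
(3) = -2.08000000000000
(4) = 3*v^2 - 6*v - 4
(5) = 2*j + 3/2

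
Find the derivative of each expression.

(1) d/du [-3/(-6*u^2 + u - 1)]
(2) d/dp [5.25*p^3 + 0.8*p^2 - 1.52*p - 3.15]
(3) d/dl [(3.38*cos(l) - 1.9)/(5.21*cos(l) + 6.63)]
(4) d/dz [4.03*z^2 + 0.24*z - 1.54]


(1) = 3*(1 - 12*u)/(6*u^2 - u + 1)^2
(2) = 15.75*p^2 + 1.6*p - 1.52
(3) = -32.3084*sin(l)/(5.21*cos(l) + 6.63)^2
(4) = 8.06*z + 0.24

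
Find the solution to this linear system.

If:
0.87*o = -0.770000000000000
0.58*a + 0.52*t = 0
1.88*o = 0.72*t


Then:
a = 2.07
o = -0.89
t = -2.31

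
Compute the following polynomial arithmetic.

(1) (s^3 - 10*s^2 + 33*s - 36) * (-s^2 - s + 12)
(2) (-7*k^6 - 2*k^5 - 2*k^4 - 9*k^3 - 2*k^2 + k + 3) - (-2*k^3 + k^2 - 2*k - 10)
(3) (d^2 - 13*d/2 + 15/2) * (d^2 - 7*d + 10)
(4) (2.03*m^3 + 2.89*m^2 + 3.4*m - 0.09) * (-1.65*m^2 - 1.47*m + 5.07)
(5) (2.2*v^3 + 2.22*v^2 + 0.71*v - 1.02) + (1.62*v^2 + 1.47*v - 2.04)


(1) = -s^5 + 9*s^4 - 11*s^3 - 117*s^2 + 432*s - 432
(2) = -7*k^6 - 2*k^5 - 2*k^4 - 7*k^3 - 3*k^2 + 3*k + 13
(3) = d^4 - 27*d^3/2 + 63*d^2 - 235*d/2 + 75
(4) = -3.3495*m^5 - 7.7526*m^4 + 0.4338*m^3 + 9.8028*m^2 + 17.3703*m - 0.4563
(5) = 2.2*v^3 + 3.84*v^2 + 2.18*v - 3.06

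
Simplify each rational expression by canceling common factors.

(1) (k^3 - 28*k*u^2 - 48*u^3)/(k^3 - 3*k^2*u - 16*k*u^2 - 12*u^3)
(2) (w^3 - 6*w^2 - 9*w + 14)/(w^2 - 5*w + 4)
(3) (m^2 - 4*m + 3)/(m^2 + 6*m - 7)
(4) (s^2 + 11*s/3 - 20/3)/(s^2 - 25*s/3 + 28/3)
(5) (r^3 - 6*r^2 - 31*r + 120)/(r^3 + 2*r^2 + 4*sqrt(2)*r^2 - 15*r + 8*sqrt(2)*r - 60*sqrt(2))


(1) = (k + 4*u)/(k + u)
(2) = (w^2 - 5*w - 14)/(w - 4)
(3) = (m - 3)/(m + 7)
(4) = (s + 5)/(s - 7)
(5) = (r - 8)/(r + 4*sqrt(2))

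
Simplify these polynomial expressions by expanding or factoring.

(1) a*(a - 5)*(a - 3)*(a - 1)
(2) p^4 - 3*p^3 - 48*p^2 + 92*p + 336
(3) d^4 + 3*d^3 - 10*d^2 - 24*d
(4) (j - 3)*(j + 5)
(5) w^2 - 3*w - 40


(1) = a^4 - 9*a^3 + 23*a^2 - 15*a
(2) = (p - 7)*(p - 4)*(p + 2)*(p + 6)
(3) = d*(d - 3)*(d + 2)*(d + 4)
(4) = j^2 + 2*j - 15
(5) = (w - 8)*(w + 5)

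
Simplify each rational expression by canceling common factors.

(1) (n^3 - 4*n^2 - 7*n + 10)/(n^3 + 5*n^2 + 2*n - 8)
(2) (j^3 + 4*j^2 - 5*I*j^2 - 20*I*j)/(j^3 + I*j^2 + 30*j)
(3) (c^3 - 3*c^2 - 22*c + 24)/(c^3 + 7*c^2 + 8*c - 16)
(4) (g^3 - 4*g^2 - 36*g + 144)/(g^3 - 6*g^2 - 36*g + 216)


(1) = (n - 5)/(n + 4)
(2) = (j + 4)/(j + 6*I)
(3) = (c - 6)/(c + 4)
(4) = (g - 4)/(g - 6)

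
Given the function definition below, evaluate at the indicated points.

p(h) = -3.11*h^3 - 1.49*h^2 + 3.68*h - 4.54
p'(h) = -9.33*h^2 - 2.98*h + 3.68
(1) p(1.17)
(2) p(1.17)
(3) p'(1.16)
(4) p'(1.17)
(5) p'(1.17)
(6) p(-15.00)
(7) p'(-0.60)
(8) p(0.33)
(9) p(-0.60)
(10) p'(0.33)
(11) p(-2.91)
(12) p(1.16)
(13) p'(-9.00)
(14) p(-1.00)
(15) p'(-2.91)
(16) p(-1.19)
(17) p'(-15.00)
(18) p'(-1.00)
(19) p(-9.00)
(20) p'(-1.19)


(1) = -7.26
(2) = -7.26
(3) = -12.33
(4) = -12.58
(5) = -12.58
(6) = 10101.26
(7) = 2.11
(8) = -3.60
(9) = -6.61
(10) = 1.68
(11) = 48.77
(12) = -7.13
(13) = -725.23
(14) = -6.60
(15) = -66.66
(16) = -5.79
(17) = -2050.87
(18) = -2.67
(19) = 2108.84
(20) = -5.99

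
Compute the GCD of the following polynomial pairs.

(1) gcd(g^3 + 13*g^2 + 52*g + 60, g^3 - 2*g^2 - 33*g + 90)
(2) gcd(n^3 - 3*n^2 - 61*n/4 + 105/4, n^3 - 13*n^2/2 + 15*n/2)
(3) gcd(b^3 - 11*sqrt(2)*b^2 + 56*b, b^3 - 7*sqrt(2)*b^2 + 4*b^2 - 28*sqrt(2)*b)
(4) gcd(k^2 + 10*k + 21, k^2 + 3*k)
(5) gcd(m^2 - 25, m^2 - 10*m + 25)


(1) = g + 6
(2) = gcd((n - 5)*(n - 3/2)*(n + 7/2), n*(n - 5)*(n - 3/2)) = n^2 - 13*n/2 + 15/2
(3) = gcd(b*(b - 7*sqrt(2))*(b - 4*sqrt(2)), b*(b + 4)*(b - 7*sqrt(2))) = b^2 - 7*sqrt(2)*b
(4) = k + 3
(5) = m - 5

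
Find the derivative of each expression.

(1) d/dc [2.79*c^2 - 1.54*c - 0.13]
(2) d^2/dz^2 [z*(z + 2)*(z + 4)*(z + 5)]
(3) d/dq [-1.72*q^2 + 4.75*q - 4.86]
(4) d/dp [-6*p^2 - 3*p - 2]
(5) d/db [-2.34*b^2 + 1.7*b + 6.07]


(1) = 5.58*c - 1.54
(2) = 12*z^2 + 66*z + 76
(3) = 4.75 - 3.44*q
(4) = -12*p - 3
(5) = 1.7 - 4.68*b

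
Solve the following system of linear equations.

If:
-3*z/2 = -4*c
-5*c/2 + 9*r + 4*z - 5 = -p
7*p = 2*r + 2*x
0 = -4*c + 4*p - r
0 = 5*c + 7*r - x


Then:
c = 570/823
p = 540/823
r = -120/823
x = 2010/823
z = 1520/823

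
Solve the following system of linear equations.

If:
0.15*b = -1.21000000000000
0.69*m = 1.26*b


Then:
b = -8.07
m = -14.73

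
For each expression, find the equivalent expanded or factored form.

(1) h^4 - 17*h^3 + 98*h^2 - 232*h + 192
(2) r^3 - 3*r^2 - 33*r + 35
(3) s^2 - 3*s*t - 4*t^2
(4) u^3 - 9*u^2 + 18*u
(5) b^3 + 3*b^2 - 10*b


(1) = (h - 8)*(h - 4)*(h - 3)*(h - 2)
(2) = (r - 7)*(r - 1)*(r + 5)
(3) = (s - 4*t)*(s + t)
(4) = u*(u - 6)*(u - 3)
(5) = b*(b - 2)*(b + 5)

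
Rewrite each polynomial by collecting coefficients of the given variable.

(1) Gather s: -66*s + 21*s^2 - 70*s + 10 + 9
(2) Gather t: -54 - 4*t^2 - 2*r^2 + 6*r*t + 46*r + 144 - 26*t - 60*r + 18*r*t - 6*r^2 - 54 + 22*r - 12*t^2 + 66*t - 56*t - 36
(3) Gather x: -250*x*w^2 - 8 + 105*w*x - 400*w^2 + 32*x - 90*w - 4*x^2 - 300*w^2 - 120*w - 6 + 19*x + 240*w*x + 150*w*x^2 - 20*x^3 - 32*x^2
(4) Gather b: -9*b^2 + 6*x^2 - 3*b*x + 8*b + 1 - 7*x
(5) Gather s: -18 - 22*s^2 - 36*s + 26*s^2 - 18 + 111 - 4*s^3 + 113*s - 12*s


(1) = 21*s^2 - 136*s + 19
(2) = -8*r^2 + 8*r - 16*t^2 + t*(24*r - 16)
(3) = -700*w^2 - 210*w - 20*x^3 + x^2*(150*w - 36) + x*(-250*w^2 + 345*w + 51) - 14
(4) = -9*b^2 + b*(8 - 3*x) + 6*x^2 - 7*x + 1
(5) = -4*s^3 + 4*s^2 + 65*s + 75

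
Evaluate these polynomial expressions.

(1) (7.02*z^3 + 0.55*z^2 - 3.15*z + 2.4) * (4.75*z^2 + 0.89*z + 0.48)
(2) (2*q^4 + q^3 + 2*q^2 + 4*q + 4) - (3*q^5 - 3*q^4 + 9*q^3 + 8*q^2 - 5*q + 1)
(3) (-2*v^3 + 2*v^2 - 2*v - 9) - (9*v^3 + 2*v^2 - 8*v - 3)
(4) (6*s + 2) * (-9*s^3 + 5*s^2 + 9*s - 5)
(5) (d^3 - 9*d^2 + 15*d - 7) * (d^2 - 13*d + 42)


(1) = 33.345*z^5 + 8.8603*z^4 - 11.1034*z^3 + 8.8605*z^2 + 0.624*z + 1.152
(2) = -3*q^5 + 5*q^4 - 8*q^3 - 6*q^2 + 9*q + 3
(3) = -11*v^3 + 6*v - 6
(4) = -54*s^4 + 12*s^3 + 64*s^2 - 12*s - 10
(5) = d^5 - 22*d^4 + 174*d^3 - 580*d^2 + 721*d - 294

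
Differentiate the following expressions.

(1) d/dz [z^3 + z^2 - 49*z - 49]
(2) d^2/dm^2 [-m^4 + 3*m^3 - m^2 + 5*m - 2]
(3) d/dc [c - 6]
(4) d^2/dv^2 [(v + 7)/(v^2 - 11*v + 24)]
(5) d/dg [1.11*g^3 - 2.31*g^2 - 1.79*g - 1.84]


(1) = 3*z^2 + 2*z - 49
(2) = -12*m^2 + 18*m - 2
(3) = 1
(4) = 2*((4 - 3*v)*(v^2 - 11*v + 24) + (v + 7)*(2*v - 11)^2)/(v^2 - 11*v + 24)^3
(5) = 3.33*g^2 - 4.62*g - 1.79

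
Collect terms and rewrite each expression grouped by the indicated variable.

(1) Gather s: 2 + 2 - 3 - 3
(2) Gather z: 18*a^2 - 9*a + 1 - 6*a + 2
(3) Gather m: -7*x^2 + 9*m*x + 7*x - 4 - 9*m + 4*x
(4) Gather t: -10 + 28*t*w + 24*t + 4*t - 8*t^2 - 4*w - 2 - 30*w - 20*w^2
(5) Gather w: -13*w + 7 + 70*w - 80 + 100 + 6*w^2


(1) = -2
(2) = 18*a^2 - 15*a + 3
(3) = m*(9*x - 9) - 7*x^2 + 11*x - 4
(4) = -8*t^2 + t*(28*w + 28) - 20*w^2 - 34*w - 12
(5) = 6*w^2 + 57*w + 27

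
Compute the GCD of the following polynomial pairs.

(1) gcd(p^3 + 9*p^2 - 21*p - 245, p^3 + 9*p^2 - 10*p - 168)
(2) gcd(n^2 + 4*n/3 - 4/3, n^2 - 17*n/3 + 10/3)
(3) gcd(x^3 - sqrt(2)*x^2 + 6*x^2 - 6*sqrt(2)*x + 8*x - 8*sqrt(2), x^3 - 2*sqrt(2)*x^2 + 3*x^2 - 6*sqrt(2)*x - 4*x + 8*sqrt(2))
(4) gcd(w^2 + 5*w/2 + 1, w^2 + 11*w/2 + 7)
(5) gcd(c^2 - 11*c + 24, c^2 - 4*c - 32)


(1) = p + 7
(2) = n - 2/3
(3) = x + 4
(4) = w + 2
(5) = c - 8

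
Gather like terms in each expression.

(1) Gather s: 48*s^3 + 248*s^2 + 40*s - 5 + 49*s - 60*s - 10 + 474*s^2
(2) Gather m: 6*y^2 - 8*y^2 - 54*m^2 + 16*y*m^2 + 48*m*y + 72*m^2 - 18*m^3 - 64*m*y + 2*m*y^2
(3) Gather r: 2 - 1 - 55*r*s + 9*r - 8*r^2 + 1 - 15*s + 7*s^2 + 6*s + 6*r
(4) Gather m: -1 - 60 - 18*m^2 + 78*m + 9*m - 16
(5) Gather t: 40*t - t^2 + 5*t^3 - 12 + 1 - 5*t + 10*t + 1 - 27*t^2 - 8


(1) = 48*s^3 + 722*s^2 + 29*s - 15
(2) = -18*m^3 + m^2*(16*y + 18) + m*(2*y^2 - 16*y) - 2*y^2
(3) = -8*r^2 + r*(15 - 55*s) + 7*s^2 - 9*s + 2
(4) = -18*m^2 + 87*m - 77
(5) = 5*t^3 - 28*t^2 + 45*t - 18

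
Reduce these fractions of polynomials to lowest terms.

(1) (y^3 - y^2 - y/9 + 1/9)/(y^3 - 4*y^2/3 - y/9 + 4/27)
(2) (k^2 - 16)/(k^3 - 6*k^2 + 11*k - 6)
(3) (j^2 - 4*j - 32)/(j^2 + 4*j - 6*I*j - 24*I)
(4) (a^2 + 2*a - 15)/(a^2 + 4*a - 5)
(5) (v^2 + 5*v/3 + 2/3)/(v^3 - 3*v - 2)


(1) = (3*y - 3)/(3*y - 4)
(2) = (k^2 - 16)/(k^3 - 6*k^2 + 11*k - 6)
(3) = (j - 8)/(j - 6*I)
(4) = (a - 3)/(a - 1)
(5) = (3*v + 2)/(3*v^2 - 3*v - 6)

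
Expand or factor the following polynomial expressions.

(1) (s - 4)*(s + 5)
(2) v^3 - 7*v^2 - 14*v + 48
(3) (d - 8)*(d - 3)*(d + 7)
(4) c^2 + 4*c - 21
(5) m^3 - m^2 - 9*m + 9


(1) = s^2 + s - 20
(2) = (v - 8)*(v - 2)*(v + 3)
(3) = d^3 - 4*d^2 - 53*d + 168
(4) = (c - 3)*(c + 7)
(5) = (m - 3)*(m - 1)*(m + 3)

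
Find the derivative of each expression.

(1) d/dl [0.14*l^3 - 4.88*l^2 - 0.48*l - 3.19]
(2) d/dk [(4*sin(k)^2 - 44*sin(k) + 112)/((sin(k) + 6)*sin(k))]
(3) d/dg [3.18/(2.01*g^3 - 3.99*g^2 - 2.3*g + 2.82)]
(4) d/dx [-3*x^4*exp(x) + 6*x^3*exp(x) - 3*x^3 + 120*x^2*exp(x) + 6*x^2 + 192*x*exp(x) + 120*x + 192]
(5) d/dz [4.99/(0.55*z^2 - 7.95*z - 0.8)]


(1) = 0.42*l^2 - 9.76*l - 0.48
(2) = 4*(17*cos(k) - 56/tan(k) - 168*cos(k)/sin(k)^2)/(sin(k) + 6)^2
(3) = (-19.1754*g^2 + 25.3764*g + 7.314)/(2.01*g^3 - 3.99*g^2 - 2.3*g + 2.82)^2
(4) = -3*x^4*exp(x) - 6*x^3*exp(x) + 138*x^2*exp(x) - 9*x^2 + 432*x*exp(x) + 12*x + 192*exp(x) + 120
(5) = (39.6705 - 5.489*z)/(-0.55*z^2 + 7.95*z + 0.8)^2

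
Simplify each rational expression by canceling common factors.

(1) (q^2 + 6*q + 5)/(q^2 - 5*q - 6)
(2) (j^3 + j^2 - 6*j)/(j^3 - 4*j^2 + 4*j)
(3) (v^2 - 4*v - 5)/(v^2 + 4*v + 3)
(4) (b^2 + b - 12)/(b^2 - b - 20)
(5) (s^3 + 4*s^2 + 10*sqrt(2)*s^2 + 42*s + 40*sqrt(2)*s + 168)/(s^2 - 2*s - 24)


(1) = (q + 5)/(q - 6)
(2) = (j + 3)/(j - 2)
(3) = (v - 5)/(v + 3)
(4) = (b - 3)/(b - 5)
(5) = (s^2 + 10*sqrt(2)*s + 42)/(s - 6)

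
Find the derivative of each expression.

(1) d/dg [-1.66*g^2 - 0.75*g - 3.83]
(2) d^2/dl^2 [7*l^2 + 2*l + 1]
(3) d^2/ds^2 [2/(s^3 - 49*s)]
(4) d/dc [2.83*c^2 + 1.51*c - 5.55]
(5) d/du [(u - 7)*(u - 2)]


(1) = -3.32*g - 0.75
(2) = 14
(3) = 4*(-3*s^2*(s^2 - 49) + (3*s^2 - 49)^2)/(s^3*(s^2 - 49)^3)
(4) = 5.66*c + 1.51
(5) = 2*u - 9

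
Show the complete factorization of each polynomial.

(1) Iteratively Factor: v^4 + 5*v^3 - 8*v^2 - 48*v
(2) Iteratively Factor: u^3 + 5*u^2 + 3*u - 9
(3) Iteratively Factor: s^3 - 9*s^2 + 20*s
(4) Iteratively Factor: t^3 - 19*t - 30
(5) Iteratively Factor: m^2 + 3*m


(1) = (v + 4)*(v^3 + v^2 - 12*v) = (v + 4)^2*(v^2 - 3*v) = (v - 3)*(v + 4)^2*(v)
(2) = (u - 1)*(u^2 + 6*u + 9) = (u - 1)*(u + 3)*(u + 3)
(3) = (s - 4)*(s^2 - 5*s) = (s - 5)*(s - 4)*(s)
(4) = (t + 3)*(t^2 - 3*t - 10) = (t + 2)*(t + 3)*(t - 5)
(5) = (m)*(m + 3)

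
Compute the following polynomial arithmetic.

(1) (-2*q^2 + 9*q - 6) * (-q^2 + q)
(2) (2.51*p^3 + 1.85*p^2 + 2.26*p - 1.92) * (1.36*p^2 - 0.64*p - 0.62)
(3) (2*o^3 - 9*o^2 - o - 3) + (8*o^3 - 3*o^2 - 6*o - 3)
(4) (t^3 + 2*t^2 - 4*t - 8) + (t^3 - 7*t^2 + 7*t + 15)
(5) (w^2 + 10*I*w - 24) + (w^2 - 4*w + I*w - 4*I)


(1) = 2*q^4 - 11*q^3 + 15*q^2 - 6*q
(2) = 3.4136*p^5 + 0.9096*p^4 + 0.3334*p^3 - 5.2046*p^2 - 0.1724*p + 1.1904
(3) = 10*o^3 - 12*o^2 - 7*o - 6
(4) = 2*t^3 - 5*t^2 + 3*t + 7
(5) = 2*w^2 - 4*w + 11*I*w - 24 - 4*I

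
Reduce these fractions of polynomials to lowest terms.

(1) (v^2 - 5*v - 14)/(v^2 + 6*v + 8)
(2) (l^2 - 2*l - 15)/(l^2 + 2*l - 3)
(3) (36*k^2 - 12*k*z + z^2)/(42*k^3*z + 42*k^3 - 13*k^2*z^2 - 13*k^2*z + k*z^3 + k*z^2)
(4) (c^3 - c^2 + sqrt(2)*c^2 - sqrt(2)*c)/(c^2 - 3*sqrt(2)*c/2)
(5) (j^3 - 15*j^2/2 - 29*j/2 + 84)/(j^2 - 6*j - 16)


(1) = (v - 7)/(v + 4)
(2) = (l - 5)/(l - 1)
(3) = (-6*k + z)/(-7*k^2*z - 7*k^2 + k*z^2 + k*z)
(4) = (2*c^2 + c*(-2 + 2*sqrt(2)) - 2*sqrt(2))/(2*c - 3*sqrt(2))
(5) = (2*j^2 + j - 21)/(2*j + 4)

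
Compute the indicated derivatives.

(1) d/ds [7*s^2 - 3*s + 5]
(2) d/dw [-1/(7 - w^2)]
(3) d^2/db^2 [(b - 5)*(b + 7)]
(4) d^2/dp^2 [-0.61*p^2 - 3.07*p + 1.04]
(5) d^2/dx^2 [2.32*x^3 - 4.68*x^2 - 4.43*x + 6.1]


(1) = 14*s - 3
(2) = -2*w/(w^2 - 7)^2
(3) = 2
(4) = -1.22000000000000
(5) = 13.92*x - 9.36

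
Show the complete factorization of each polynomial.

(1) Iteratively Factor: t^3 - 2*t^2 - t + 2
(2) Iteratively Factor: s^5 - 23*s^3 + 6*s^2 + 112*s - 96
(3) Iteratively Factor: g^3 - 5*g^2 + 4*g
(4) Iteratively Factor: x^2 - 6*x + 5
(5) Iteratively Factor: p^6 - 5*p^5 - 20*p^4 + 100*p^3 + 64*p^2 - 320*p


(1) = (t - 1)*(t^2 - t - 2) = (t - 2)*(t - 1)*(t + 1)
(2) = (s + 4)*(s^4 - 4*s^3 - 7*s^2 + 34*s - 24) = (s - 2)*(s + 4)*(s^3 - 2*s^2 - 11*s + 12) = (s - 2)*(s + 3)*(s + 4)*(s^2 - 5*s + 4) = (s - 2)*(s - 1)*(s + 3)*(s + 4)*(s - 4)
(3) = (g - 1)*(g^2 - 4*g) = g*(g - 1)*(g - 4)
(4) = (x - 1)*(x - 5)
(5) = (p)*(p^5 - 5*p^4 - 20*p^3 + 100*p^2 + 64*p - 320) = p*(p - 4)*(p^4 - p^3 - 24*p^2 + 4*p + 80) = p*(p - 5)*(p - 4)*(p^3 + 4*p^2 - 4*p - 16) = p*(p - 5)*(p - 4)*(p + 2)*(p^2 + 2*p - 8) = p*(p - 5)*(p - 4)*(p - 2)*(p + 2)*(p + 4)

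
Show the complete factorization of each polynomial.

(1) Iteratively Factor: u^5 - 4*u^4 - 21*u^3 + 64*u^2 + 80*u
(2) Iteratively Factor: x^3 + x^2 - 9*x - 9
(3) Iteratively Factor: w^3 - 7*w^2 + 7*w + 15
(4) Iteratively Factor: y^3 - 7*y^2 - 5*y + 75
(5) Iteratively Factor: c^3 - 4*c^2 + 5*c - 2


(1) = (u - 4)*(u^4 - 21*u^2 - 20*u) = u*(u - 4)*(u^3 - 21*u - 20) = u*(u - 4)*(u + 4)*(u^2 - 4*u - 5) = u*(u - 5)*(u - 4)*(u + 4)*(u + 1)
(2) = (x + 3)*(x^2 - 2*x - 3) = (x - 3)*(x + 3)*(x + 1)
(3) = (w + 1)*(w^2 - 8*w + 15) = (w - 5)*(w + 1)*(w - 3)
(4) = (y - 5)*(y^2 - 2*y - 15) = (y - 5)^2*(y + 3)
(5) = (c - 1)*(c^2 - 3*c + 2) = (c - 1)^2*(c - 2)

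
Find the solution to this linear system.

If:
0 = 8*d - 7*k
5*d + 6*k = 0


Then:
d = 0
k = 0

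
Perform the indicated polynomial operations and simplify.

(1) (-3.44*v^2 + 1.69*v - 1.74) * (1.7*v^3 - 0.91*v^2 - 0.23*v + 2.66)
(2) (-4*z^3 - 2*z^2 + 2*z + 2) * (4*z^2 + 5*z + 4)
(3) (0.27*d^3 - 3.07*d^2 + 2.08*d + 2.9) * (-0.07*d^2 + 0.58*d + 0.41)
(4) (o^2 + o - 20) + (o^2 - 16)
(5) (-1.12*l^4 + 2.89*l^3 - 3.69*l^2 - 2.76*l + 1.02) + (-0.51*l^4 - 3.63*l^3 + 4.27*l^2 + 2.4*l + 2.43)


(1) = -5.848*v^5 + 6.0034*v^4 - 3.7047*v^3 - 7.9557*v^2 + 4.8956*v - 4.6284
(2) = -16*z^5 - 28*z^4 - 18*z^3 + 10*z^2 + 18*z + 8
(3) = -0.0189*d^5 + 0.3715*d^4 - 1.8155*d^3 - 0.2553*d^2 + 2.5348*d + 1.189
(4) = 2*o^2 + o - 36
(5) = -1.63*l^4 - 0.74*l^3 + 0.58*l^2 - 0.36*l + 3.45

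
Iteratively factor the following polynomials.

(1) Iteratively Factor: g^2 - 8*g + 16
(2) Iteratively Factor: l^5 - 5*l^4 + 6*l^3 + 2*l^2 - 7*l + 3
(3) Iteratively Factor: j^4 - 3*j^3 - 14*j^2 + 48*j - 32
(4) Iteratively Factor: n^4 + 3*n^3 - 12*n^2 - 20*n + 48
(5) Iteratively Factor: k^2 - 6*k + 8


(1) = (g - 4)*(g - 4)
(2) = (l - 1)*(l^4 - 4*l^3 + 2*l^2 + 4*l - 3) = (l - 1)^2*(l^3 - 3*l^2 - l + 3) = (l - 1)^3*(l^2 - 2*l - 3) = (l - 3)*(l - 1)^3*(l + 1)
(3) = (j - 1)*(j^3 - 2*j^2 - 16*j + 32) = (j - 1)*(j + 4)*(j^2 - 6*j + 8) = (j - 2)*(j - 1)*(j + 4)*(j - 4)
(4) = (n + 4)*(n^3 - n^2 - 8*n + 12) = (n - 2)*(n + 4)*(n^2 + n - 6) = (n - 2)*(n + 3)*(n + 4)*(n - 2)
(5) = (k - 2)*(k - 4)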